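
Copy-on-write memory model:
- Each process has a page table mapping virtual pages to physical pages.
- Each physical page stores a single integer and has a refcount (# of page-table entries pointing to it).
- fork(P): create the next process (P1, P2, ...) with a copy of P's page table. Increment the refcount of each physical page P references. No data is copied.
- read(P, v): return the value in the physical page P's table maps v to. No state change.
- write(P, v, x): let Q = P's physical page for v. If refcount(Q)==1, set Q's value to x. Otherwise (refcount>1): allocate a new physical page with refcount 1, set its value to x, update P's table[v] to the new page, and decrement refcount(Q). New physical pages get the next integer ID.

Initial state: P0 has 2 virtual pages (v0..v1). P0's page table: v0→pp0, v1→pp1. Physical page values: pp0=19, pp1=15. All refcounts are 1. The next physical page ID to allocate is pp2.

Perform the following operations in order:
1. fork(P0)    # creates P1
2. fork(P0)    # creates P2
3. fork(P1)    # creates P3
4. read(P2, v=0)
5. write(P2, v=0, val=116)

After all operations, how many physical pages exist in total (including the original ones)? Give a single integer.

Op 1: fork(P0) -> P1. 2 ppages; refcounts: pp0:2 pp1:2
Op 2: fork(P0) -> P2. 2 ppages; refcounts: pp0:3 pp1:3
Op 3: fork(P1) -> P3. 2 ppages; refcounts: pp0:4 pp1:4
Op 4: read(P2, v0) -> 19. No state change.
Op 5: write(P2, v0, 116). refcount(pp0)=4>1 -> COPY to pp2. 3 ppages; refcounts: pp0:3 pp1:4 pp2:1

Answer: 3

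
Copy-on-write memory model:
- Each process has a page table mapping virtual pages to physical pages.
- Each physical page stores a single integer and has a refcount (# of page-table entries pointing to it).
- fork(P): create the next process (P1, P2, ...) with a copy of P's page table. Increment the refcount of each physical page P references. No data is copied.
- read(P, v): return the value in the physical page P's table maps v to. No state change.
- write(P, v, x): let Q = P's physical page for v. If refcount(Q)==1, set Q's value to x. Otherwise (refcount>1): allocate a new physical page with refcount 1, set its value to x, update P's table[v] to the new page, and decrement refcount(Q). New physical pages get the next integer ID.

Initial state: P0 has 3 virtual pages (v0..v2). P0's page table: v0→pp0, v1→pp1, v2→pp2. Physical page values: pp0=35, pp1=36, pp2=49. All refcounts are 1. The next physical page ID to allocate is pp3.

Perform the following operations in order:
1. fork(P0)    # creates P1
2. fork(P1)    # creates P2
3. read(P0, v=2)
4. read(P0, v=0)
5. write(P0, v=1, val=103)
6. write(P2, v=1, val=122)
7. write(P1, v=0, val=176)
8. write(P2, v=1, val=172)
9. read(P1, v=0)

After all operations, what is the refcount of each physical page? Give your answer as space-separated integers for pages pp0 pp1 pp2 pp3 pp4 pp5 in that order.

Op 1: fork(P0) -> P1. 3 ppages; refcounts: pp0:2 pp1:2 pp2:2
Op 2: fork(P1) -> P2. 3 ppages; refcounts: pp0:3 pp1:3 pp2:3
Op 3: read(P0, v2) -> 49. No state change.
Op 4: read(P0, v0) -> 35. No state change.
Op 5: write(P0, v1, 103). refcount(pp1)=3>1 -> COPY to pp3. 4 ppages; refcounts: pp0:3 pp1:2 pp2:3 pp3:1
Op 6: write(P2, v1, 122). refcount(pp1)=2>1 -> COPY to pp4. 5 ppages; refcounts: pp0:3 pp1:1 pp2:3 pp3:1 pp4:1
Op 7: write(P1, v0, 176). refcount(pp0)=3>1 -> COPY to pp5. 6 ppages; refcounts: pp0:2 pp1:1 pp2:3 pp3:1 pp4:1 pp5:1
Op 8: write(P2, v1, 172). refcount(pp4)=1 -> write in place. 6 ppages; refcounts: pp0:2 pp1:1 pp2:3 pp3:1 pp4:1 pp5:1
Op 9: read(P1, v0) -> 176. No state change.

Answer: 2 1 3 1 1 1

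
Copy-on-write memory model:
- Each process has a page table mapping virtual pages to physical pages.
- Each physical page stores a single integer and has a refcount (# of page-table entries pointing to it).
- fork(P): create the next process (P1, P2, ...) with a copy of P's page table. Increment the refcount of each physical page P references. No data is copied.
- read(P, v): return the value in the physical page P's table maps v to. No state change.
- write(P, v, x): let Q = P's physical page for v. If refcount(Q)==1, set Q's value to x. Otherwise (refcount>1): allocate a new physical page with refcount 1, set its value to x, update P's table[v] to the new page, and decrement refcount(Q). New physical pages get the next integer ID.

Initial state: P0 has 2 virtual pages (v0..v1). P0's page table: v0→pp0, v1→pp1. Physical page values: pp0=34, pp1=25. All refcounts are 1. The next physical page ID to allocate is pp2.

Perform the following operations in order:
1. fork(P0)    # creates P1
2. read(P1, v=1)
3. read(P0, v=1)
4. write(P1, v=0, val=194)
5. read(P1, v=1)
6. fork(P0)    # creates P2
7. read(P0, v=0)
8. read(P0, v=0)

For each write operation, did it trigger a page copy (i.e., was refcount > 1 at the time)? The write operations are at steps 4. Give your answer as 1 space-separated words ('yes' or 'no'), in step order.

Op 1: fork(P0) -> P1. 2 ppages; refcounts: pp0:2 pp1:2
Op 2: read(P1, v1) -> 25. No state change.
Op 3: read(P0, v1) -> 25. No state change.
Op 4: write(P1, v0, 194). refcount(pp0)=2>1 -> COPY to pp2. 3 ppages; refcounts: pp0:1 pp1:2 pp2:1
Op 5: read(P1, v1) -> 25. No state change.
Op 6: fork(P0) -> P2. 3 ppages; refcounts: pp0:2 pp1:3 pp2:1
Op 7: read(P0, v0) -> 34. No state change.
Op 8: read(P0, v0) -> 34. No state change.

yes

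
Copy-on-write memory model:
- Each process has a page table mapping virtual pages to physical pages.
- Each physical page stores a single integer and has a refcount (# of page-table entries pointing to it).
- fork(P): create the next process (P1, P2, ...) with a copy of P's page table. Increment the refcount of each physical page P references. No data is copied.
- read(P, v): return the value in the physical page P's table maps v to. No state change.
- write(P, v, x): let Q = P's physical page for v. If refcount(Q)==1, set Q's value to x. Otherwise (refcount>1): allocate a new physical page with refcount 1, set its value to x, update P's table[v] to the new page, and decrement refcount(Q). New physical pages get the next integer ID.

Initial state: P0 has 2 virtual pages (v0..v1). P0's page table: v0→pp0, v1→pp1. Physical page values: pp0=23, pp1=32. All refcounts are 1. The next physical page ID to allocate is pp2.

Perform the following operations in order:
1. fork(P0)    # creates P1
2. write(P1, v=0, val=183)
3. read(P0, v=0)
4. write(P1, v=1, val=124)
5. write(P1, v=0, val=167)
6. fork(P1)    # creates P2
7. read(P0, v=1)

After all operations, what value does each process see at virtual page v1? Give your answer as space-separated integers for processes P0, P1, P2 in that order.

Answer: 32 124 124

Derivation:
Op 1: fork(P0) -> P1. 2 ppages; refcounts: pp0:2 pp1:2
Op 2: write(P1, v0, 183). refcount(pp0)=2>1 -> COPY to pp2. 3 ppages; refcounts: pp0:1 pp1:2 pp2:1
Op 3: read(P0, v0) -> 23. No state change.
Op 4: write(P1, v1, 124). refcount(pp1)=2>1 -> COPY to pp3. 4 ppages; refcounts: pp0:1 pp1:1 pp2:1 pp3:1
Op 5: write(P1, v0, 167). refcount(pp2)=1 -> write in place. 4 ppages; refcounts: pp0:1 pp1:1 pp2:1 pp3:1
Op 6: fork(P1) -> P2. 4 ppages; refcounts: pp0:1 pp1:1 pp2:2 pp3:2
Op 7: read(P0, v1) -> 32. No state change.
P0: v1 -> pp1 = 32
P1: v1 -> pp3 = 124
P2: v1 -> pp3 = 124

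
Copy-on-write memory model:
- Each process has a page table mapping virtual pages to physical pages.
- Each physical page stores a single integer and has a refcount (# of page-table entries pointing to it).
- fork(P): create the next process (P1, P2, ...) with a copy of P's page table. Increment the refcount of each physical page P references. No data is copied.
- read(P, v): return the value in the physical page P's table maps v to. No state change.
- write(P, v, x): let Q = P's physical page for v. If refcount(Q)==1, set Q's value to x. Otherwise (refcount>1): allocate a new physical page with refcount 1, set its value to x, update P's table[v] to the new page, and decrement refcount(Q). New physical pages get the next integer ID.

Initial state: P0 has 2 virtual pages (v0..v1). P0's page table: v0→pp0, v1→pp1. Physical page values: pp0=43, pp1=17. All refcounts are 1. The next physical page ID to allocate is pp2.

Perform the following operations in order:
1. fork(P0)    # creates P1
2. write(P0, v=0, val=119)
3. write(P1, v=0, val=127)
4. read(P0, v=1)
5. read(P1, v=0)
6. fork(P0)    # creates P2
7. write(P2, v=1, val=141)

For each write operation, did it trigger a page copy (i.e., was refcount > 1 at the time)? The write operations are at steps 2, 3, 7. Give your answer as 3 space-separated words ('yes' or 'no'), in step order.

Op 1: fork(P0) -> P1. 2 ppages; refcounts: pp0:2 pp1:2
Op 2: write(P0, v0, 119). refcount(pp0)=2>1 -> COPY to pp2. 3 ppages; refcounts: pp0:1 pp1:2 pp2:1
Op 3: write(P1, v0, 127). refcount(pp0)=1 -> write in place. 3 ppages; refcounts: pp0:1 pp1:2 pp2:1
Op 4: read(P0, v1) -> 17. No state change.
Op 5: read(P1, v0) -> 127. No state change.
Op 6: fork(P0) -> P2. 3 ppages; refcounts: pp0:1 pp1:3 pp2:2
Op 7: write(P2, v1, 141). refcount(pp1)=3>1 -> COPY to pp3. 4 ppages; refcounts: pp0:1 pp1:2 pp2:2 pp3:1

yes no yes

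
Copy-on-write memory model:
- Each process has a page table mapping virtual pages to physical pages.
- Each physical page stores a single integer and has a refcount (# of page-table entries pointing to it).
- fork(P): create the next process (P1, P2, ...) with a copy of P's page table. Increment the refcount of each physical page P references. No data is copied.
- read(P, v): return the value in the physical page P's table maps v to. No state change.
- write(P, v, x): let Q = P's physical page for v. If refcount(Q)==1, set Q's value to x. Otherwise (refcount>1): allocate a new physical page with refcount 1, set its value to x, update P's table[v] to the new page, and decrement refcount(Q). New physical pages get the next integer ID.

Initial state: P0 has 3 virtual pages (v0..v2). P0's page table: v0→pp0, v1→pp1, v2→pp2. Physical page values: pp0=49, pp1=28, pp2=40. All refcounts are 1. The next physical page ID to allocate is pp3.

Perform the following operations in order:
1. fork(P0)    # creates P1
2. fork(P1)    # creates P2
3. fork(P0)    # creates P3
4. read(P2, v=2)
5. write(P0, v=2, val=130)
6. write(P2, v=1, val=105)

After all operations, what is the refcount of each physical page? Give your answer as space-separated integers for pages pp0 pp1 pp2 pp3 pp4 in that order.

Op 1: fork(P0) -> P1. 3 ppages; refcounts: pp0:2 pp1:2 pp2:2
Op 2: fork(P1) -> P2. 3 ppages; refcounts: pp0:3 pp1:3 pp2:3
Op 3: fork(P0) -> P3. 3 ppages; refcounts: pp0:4 pp1:4 pp2:4
Op 4: read(P2, v2) -> 40. No state change.
Op 5: write(P0, v2, 130). refcount(pp2)=4>1 -> COPY to pp3. 4 ppages; refcounts: pp0:4 pp1:4 pp2:3 pp3:1
Op 6: write(P2, v1, 105). refcount(pp1)=4>1 -> COPY to pp4. 5 ppages; refcounts: pp0:4 pp1:3 pp2:3 pp3:1 pp4:1

Answer: 4 3 3 1 1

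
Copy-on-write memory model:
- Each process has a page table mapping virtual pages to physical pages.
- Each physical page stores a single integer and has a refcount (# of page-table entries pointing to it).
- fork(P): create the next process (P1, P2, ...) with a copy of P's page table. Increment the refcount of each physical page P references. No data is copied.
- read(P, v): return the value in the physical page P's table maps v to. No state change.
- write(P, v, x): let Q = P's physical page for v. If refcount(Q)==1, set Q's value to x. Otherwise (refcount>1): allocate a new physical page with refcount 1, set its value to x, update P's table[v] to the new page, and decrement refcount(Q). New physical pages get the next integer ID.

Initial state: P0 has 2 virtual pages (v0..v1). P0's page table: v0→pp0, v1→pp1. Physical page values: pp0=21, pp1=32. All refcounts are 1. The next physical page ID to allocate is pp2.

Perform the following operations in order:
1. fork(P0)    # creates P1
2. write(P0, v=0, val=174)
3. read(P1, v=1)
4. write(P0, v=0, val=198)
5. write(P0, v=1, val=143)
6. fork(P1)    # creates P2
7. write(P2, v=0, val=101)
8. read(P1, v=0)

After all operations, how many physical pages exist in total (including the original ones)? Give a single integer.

Op 1: fork(P0) -> P1. 2 ppages; refcounts: pp0:2 pp1:2
Op 2: write(P0, v0, 174). refcount(pp0)=2>1 -> COPY to pp2. 3 ppages; refcounts: pp0:1 pp1:2 pp2:1
Op 3: read(P1, v1) -> 32. No state change.
Op 4: write(P0, v0, 198). refcount(pp2)=1 -> write in place. 3 ppages; refcounts: pp0:1 pp1:2 pp2:1
Op 5: write(P0, v1, 143). refcount(pp1)=2>1 -> COPY to pp3. 4 ppages; refcounts: pp0:1 pp1:1 pp2:1 pp3:1
Op 6: fork(P1) -> P2. 4 ppages; refcounts: pp0:2 pp1:2 pp2:1 pp3:1
Op 7: write(P2, v0, 101). refcount(pp0)=2>1 -> COPY to pp4. 5 ppages; refcounts: pp0:1 pp1:2 pp2:1 pp3:1 pp4:1
Op 8: read(P1, v0) -> 21. No state change.

Answer: 5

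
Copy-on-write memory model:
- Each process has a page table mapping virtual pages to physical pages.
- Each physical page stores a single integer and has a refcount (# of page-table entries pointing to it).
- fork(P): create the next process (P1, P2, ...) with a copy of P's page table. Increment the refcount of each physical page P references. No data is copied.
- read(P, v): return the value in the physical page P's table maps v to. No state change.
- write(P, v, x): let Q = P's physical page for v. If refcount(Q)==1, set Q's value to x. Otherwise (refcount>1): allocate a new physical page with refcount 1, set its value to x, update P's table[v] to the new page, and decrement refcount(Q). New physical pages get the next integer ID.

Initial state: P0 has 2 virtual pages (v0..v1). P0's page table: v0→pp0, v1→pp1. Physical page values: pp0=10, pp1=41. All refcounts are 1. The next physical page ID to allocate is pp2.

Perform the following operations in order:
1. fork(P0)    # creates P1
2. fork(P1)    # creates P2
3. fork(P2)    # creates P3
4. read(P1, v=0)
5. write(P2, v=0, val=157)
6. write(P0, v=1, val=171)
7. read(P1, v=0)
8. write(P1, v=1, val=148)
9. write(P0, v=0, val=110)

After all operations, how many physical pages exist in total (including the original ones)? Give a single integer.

Answer: 6

Derivation:
Op 1: fork(P0) -> P1. 2 ppages; refcounts: pp0:2 pp1:2
Op 2: fork(P1) -> P2. 2 ppages; refcounts: pp0:3 pp1:3
Op 3: fork(P2) -> P3. 2 ppages; refcounts: pp0:4 pp1:4
Op 4: read(P1, v0) -> 10. No state change.
Op 5: write(P2, v0, 157). refcount(pp0)=4>1 -> COPY to pp2. 3 ppages; refcounts: pp0:3 pp1:4 pp2:1
Op 6: write(P0, v1, 171). refcount(pp1)=4>1 -> COPY to pp3. 4 ppages; refcounts: pp0:3 pp1:3 pp2:1 pp3:1
Op 7: read(P1, v0) -> 10. No state change.
Op 8: write(P1, v1, 148). refcount(pp1)=3>1 -> COPY to pp4. 5 ppages; refcounts: pp0:3 pp1:2 pp2:1 pp3:1 pp4:1
Op 9: write(P0, v0, 110). refcount(pp0)=3>1 -> COPY to pp5. 6 ppages; refcounts: pp0:2 pp1:2 pp2:1 pp3:1 pp4:1 pp5:1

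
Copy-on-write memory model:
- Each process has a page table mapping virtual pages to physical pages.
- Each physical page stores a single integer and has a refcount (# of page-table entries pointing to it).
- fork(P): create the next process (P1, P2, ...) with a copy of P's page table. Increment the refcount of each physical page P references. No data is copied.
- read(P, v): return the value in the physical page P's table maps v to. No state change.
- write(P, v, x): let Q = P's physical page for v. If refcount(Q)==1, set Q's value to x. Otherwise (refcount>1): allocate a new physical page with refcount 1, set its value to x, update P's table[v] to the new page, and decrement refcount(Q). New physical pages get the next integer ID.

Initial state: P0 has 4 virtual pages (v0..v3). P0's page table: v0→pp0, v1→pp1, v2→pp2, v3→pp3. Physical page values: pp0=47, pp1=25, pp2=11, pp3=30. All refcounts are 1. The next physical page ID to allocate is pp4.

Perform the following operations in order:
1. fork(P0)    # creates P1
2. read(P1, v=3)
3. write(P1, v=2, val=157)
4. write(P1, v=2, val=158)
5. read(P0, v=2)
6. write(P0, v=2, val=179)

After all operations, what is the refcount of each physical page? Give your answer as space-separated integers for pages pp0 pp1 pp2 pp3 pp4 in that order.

Answer: 2 2 1 2 1

Derivation:
Op 1: fork(P0) -> P1. 4 ppages; refcounts: pp0:2 pp1:2 pp2:2 pp3:2
Op 2: read(P1, v3) -> 30. No state change.
Op 3: write(P1, v2, 157). refcount(pp2)=2>1 -> COPY to pp4. 5 ppages; refcounts: pp0:2 pp1:2 pp2:1 pp3:2 pp4:1
Op 4: write(P1, v2, 158). refcount(pp4)=1 -> write in place. 5 ppages; refcounts: pp0:2 pp1:2 pp2:1 pp3:2 pp4:1
Op 5: read(P0, v2) -> 11. No state change.
Op 6: write(P0, v2, 179). refcount(pp2)=1 -> write in place. 5 ppages; refcounts: pp0:2 pp1:2 pp2:1 pp3:2 pp4:1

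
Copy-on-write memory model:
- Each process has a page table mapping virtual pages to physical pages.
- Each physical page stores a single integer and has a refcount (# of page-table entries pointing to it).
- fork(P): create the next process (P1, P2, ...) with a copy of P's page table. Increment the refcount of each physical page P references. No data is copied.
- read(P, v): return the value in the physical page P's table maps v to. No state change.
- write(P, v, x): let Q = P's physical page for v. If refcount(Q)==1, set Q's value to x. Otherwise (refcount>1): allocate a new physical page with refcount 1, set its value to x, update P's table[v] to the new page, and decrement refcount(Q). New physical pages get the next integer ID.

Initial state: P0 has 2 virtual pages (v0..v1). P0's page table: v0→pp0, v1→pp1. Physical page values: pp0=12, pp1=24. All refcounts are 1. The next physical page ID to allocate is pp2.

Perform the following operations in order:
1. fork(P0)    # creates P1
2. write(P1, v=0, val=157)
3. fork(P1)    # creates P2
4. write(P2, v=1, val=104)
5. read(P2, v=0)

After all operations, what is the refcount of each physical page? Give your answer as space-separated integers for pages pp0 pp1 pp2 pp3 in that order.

Op 1: fork(P0) -> P1. 2 ppages; refcounts: pp0:2 pp1:2
Op 2: write(P1, v0, 157). refcount(pp0)=2>1 -> COPY to pp2. 3 ppages; refcounts: pp0:1 pp1:2 pp2:1
Op 3: fork(P1) -> P2. 3 ppages; refcounts: pp0:1 pp1:3 pp2:2
Op 4: write(P2, v1, 104). refcount(pp1)=3>1 -> COPY to pp3. 4 ppages; refcounts: pp0:1 pp1:2 pp2:2 pp3:1
Op 5: read(P2, v0) -> 157. No state change.

Answer: 1 2 2 1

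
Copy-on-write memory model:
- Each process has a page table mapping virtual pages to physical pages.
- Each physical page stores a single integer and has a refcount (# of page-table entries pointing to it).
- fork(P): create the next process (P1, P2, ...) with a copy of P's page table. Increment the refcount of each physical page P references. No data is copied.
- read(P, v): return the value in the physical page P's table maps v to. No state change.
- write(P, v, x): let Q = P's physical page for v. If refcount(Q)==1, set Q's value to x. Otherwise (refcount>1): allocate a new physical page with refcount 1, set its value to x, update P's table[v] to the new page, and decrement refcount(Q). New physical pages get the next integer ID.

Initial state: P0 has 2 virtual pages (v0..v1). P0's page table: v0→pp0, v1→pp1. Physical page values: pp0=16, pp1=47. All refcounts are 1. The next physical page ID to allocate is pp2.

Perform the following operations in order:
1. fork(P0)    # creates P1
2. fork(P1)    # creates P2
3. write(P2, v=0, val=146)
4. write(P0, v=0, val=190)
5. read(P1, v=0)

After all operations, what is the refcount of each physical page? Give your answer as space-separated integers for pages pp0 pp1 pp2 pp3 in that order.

Op 1: fork(P0) -> P1. 2 ppages; refcounts: pp0:2 pp1:2
Op 2: fork(P1) -> P2. 2 ppages; refcounts: pp0:3 pp1:3
Op 3: write(P2, v0, 146). refcount(pp0)=3>1 -> COPY to pp2. 3 ppages; refcounts: pp0:2 pp1:3 pp2:1
Op 4: write(P0, v0, 190). refcount(pp0)=2>1 -> COPY to pp3. 4 ppages; refcounts: pp0:1 pp1:3 pp2:1 pp3:1
Op 5: read(P1, v0) -> 16. No state change.

Answer: 1 3 1 1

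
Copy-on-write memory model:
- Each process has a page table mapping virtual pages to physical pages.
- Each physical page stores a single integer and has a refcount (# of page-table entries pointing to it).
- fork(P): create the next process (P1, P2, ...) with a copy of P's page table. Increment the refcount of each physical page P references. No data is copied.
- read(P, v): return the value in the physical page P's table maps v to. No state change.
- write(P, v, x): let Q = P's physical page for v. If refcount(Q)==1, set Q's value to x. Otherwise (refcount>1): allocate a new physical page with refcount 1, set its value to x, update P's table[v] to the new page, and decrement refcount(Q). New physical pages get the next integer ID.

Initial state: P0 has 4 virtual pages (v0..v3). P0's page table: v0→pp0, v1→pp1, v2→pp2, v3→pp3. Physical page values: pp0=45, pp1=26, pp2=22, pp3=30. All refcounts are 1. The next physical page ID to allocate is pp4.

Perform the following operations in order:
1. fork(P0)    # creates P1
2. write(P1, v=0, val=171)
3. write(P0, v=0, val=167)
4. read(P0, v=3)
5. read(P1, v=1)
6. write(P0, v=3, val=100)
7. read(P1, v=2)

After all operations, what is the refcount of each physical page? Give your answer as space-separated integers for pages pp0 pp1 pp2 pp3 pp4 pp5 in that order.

Op 1: fork(P0) -> P1. 4 ppages; refcounts: pp0:2 pp1:2 pp2:2 pp3:2
Op 2: write(P1, v0, 171). refcount(pp0)=2>1 -> COPY to pp4. 5 ppages; refcounts: pp0:1 pp1:2 pp2:2 pp3:2 pp4:1
Op 3: write(P0, v0, 167). refcount(pp0)=1 -> write in place. 5 ppages; refcounts: pp0:1 pp1:2 pp2:2 pp3:2 pp4:1
Op 4: read(P0, v3) -> 30. No state change.
Op 5: read(P1, v1) -> 26. No state change.
Op 6: write(P0, v3, 100). refcount(pp3)=2>1 -> COPY to pp5. 6 ppages; refcounts: pp0:1 pp1:2 pp2:2 pp3:1 pp4:1 pp5:1
Op 7: read(P1, v2) -> 22. No state change.

Answer: 1 2 2 1 1 1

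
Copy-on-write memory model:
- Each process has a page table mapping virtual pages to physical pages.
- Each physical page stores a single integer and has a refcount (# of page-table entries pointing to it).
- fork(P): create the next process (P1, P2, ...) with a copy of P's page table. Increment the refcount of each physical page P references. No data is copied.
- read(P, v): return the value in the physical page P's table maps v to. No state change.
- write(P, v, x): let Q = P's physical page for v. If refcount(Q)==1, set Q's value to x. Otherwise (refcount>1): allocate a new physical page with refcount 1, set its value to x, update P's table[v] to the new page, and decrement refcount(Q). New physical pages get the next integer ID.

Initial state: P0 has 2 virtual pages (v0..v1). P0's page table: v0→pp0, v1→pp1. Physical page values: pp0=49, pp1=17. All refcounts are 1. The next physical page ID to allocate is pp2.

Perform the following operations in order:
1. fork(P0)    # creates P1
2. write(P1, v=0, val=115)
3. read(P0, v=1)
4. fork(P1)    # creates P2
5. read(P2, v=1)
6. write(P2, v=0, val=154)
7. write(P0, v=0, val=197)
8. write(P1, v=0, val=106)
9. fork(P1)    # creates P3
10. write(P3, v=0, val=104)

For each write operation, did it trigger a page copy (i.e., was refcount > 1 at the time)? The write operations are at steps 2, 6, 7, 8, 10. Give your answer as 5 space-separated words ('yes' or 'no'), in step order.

Op 1: fork(P0) -> P1. 2 ppages; refcounts: pp0:2 pp1:2
Op 2: write(P1, v0, 115). refcount(pp0)=2>1 -> COPY to pp2. 3 ppages; refcounts: pp0:1 pp1:2 pp2:1
Op 3: read(P0, v1) -> 17. No state change.
Op 4: fork(P1) -> P2. 3 ppages; refcounts: pp0:1 pp1:3 pp2:2
Op 5: read(P2, v1) -> 17. No state change.
Op 6: write(P2, v0, 154). refcount(pp2)=2>1 -> COPY to pp3. 4 ppages; refcounts: pp0:1 pp1:3 pp2:1 pp3:1
Op 7: write(P0, v0, 197). refcount(pp0)=1 -> write in place. 4 ppages; refcounts: pp0:1 pp1:3 pp2:1 pp3:1
Op 8: write(P1, v0, 106). refcount(pp2)=1 -> write in place. 4 ppages; refcounts: pp0:1 pp1:3 pp2:1 pp3:1
Op 9: fork(P1) -> P3. 4 ppages; refcounts: pp0:1 pp1:4 pp2:2 pp3:1
Op 10: write(P3, v0, 104). refcount(pp2)=2>1 -> COPY to pp4. 5 ppages; refcounts: pp0:1 pp1:4 pp2:1 pp3:1 pp4:1

yes yes no no yes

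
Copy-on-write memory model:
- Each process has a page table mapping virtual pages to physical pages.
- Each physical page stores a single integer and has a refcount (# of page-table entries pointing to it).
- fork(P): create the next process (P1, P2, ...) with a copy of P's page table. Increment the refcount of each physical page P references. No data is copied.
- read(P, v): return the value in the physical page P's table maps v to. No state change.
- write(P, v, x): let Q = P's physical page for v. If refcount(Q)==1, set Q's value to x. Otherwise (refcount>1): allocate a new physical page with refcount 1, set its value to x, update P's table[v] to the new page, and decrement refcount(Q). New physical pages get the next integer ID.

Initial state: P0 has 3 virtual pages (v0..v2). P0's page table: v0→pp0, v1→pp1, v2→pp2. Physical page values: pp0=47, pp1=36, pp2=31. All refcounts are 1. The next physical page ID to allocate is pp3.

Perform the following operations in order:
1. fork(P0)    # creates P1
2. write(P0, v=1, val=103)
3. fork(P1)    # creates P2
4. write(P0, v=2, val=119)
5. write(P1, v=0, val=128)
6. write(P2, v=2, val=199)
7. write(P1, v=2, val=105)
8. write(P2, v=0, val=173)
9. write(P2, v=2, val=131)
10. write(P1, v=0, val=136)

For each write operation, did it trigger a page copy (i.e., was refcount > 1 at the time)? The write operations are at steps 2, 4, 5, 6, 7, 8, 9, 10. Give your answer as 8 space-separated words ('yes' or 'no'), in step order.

Op 1: fork(P0) -> P1. 3 ppages; refcounts: pp0:2 pp1:2 pp2:2
Op 2: write(P0, v1, 103). refcount(pp1)=2>1 -> COPY to pp3. 4 ppages; refcounts: pp0:2 pp1:1 pp2:2 pp3:1
Op 3: fork(P1) -> P2. 4 ppages; refcounts: pp0:3 pp1:2 pp2:3 pp3:1
Op 4: write(P0, v2, 119). refcount(pp2)=3>1 -> COPY to pp4. 5 ppages; refcounts: pp0:3 pp1:2 pp2:2 pp3:1 pp4:1
Op 5: write(P1, v0, 128). refcount(pp0)=3>1 -> COPY to pp5. 6 ppages; refcounts: pp0:2 pp1:2 pp2:2 pp3:1 pp4:1 pp5:1
Op 6: write(P2, v2, 199). refcount(pp2)=2>1 -> COPY to pp6. 7 ppages; refcounts: pp0:2 pp1:2 pp2:1 pp3:1 pp4:1 pp5:1 pp6:1
Op 7: write(P1, v2, 105). refcount(pp2)=1 -> write in place. 7 ppages; refcounts: pp0:2 pp1:2 pp2:1 pp3:1 pp4:1 pp5:1 pp6:1
Op 8: write(P2, v0, 173). refcount(pp0)=2>1 -> COPY to pp7. 8 ppages; refcounts: pp0:1 pp1:2 pp2:1 pp3:1 pp4:1 pp5:1 pp6:1 pp7:1
Op 9: write(P2, v2, 131). refcount(pp6)=1 -> write in place. 8 ppages; refcounts: pp0:1 pp1:2 pp2:1 pp3:1 pp4:1 pp5:1 pp6:1 pp7:1
Op 10: write(P1, v0, 136). refcount(pp5)=1 -> write in place. 8 ppages; refcounts: pp0:1 pp1:2 pp2:1 pp3:1 pp4:1 pp5:1 pp6:1 pp7:1

yes yes yes yes no yes no no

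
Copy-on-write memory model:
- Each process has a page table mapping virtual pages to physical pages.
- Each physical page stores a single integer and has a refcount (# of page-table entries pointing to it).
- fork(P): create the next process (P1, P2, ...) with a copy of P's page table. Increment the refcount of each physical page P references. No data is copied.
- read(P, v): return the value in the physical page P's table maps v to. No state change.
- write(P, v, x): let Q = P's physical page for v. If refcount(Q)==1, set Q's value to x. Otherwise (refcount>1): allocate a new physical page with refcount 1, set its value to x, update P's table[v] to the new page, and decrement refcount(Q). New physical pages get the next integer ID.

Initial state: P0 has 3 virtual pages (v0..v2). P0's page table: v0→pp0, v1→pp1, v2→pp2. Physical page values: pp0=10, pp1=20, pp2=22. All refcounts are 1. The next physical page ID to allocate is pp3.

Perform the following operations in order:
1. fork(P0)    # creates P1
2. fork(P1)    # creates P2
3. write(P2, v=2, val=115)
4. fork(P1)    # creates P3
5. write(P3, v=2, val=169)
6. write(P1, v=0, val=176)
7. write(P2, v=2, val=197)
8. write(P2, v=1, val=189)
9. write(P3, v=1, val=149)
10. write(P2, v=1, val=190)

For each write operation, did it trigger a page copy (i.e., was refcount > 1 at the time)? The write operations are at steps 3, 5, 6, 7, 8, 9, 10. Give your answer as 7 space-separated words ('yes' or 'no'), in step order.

Op 1: fork(P0) -> P1. 3 ppages; refcounts: pp0:2 pp1:2 pp2:2
Op 2: fork(P1) -> P2. 3 ppages; refcounts: pp0:3 pp1:3 pp2:3
Op 3: write(P2, v2, 115). refcount(pp2)=3>1 -> COPY to pp3. 4 ppages; refcounts: pp0:3 pp1:3 pp2:2 pp3:1
Op 4: fork(P1) -> P3. 4 ppages; refcounts: pp0:4 pp1:4 pp2:3 pp3:1
Op 5: write(P3, v2, 169). refcount(pp2)=3>1 -> COPY to pp4. 5 ppages; refcounts: pp0:4 pp1:4 pp2:2 pp3:1 pp4:1
Op 6: write(P1, v0, 176). refcount(pp0)=4>1 -> COPY to pp5. 6 ppages; refcounts: pp0:3 pp1:4 pp2:2 pp3:1 pp4:1 pp5:1
Op 7: write(P2, v2, 197). refcount(pp3)=1 -> write in place. 6 ppages; refcounts: pp0:3 pp1:4 pp2:2 pp3:1 pp4:1 pp5:1
Op 8: write(P2, v1, 189). refcount(pp1)=4>1 -> COPY to pp6. 7 ppages; refcounts: pp0:3 pp1:3 pp2:2 pp3:1 pp4:1 pp5:1 pp6:1
Op 9: write(P3, v1, 149). refcount(pp1)=3>1 -> COPY to pp7. 8 ppages; refcounts: pp0:3 pp1:2 pp2:2 pp3:1 pp4:1 pp5:1 pp6:1 pp7:1
Op 10: write(P2, v1, 190). refcount(pp6)=1 -> write in place. 8 ppages; refcounts: pp0:3 pp1:2 pp2:2 pp3:1 pp4:1 pp5:1 pp6:1 pp7:1

yes yes yes no yes yes no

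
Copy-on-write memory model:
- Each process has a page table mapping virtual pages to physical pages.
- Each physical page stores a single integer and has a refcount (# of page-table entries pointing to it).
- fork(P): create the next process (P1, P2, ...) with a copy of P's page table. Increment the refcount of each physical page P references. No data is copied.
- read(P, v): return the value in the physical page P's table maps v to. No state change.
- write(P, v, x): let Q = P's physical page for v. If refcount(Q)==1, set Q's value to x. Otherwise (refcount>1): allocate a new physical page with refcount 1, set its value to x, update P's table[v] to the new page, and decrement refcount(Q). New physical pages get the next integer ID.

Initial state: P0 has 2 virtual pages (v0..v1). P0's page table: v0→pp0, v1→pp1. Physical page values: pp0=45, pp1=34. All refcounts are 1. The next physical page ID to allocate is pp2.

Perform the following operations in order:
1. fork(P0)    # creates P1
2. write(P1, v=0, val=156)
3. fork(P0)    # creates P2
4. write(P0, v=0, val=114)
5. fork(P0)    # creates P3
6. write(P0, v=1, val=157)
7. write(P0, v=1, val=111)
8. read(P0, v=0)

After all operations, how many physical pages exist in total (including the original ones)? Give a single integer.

Answer: 5

Derivation:
Op 1: fork(P0) -> P1. 2 ppages; refcounts: pp0:2 pp1:2
Op 2: write(P1, v0, 156). refcount(pp0)=2>1 -> COPY to pp2. 3 ppages; refcounts: pp0:1 pp1:2 pp2:1
Op 3: fork(P0) -> P2. 3 ppages; refcounts: pp0:2 pp1:3 pp2:1
Op 4: write(P0, v0, 114). refcount(pp0)=2>1 -> COPY to pp3. 4 ppages; refcounts: pp0:1 pp1:3 pp2:1 pp3:1
Op 5: fork(P0) -> P3. 4 ppages; refcounts: pp0:1 pp1:4 pp2:1 pp3:2
Op 6: write(P0, v1, 157). refcount(pp1)=4>1 -> COPY to pp4. 5 ppages; refcounts: pp0:1 pp1:3 pp2:1 pp3:2 pp4:1
Op 7: write(P0, v1, 111). refcount(pp4)=1 -> write in place. 5 ppages; refcounts: pp0:1 pp1:3 pp2:1 pp3:2 pp4:1
Op 8: read(P0, v0) -> 114. No state change.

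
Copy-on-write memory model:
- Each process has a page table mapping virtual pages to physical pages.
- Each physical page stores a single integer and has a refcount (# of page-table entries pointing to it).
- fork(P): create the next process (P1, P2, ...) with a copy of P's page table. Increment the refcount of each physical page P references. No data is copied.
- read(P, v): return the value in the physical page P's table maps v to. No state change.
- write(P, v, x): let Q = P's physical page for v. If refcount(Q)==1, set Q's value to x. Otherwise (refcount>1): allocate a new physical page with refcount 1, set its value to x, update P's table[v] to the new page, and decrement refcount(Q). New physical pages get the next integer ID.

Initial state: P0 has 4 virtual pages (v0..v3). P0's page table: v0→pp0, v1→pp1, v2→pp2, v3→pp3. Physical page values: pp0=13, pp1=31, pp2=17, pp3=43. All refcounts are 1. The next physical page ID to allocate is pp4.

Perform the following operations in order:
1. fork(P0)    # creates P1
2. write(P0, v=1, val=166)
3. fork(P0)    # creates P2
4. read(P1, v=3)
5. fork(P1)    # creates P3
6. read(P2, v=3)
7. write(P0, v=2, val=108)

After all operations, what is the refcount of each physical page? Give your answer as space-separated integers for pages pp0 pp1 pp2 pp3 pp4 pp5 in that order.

Op 1: fork(P0) -> P1. 4 ppages; refcounts: pp0:2 pp1:2 pp2:2 pp3:2
Op 2: write(P0, v1, 166). refcount(pp1)=2>1 -> COPY to pp4. 5 ppages; refcounts: pp0:2 pp1:1 pp2:2 pp3:2 pp4:1
Op 3: fork(P0) -> P2. 5 ppages; refcounts: pp0:3 pp1:1 pp2:3 pp3:3 pp4:2
Op 4: read(P1, v3) -> 43. No state change.
Op 5: fork(P1) -> P3. 5 ppages; refcounts: pp0:4 pp1:2 pp2:4 pp3:4 pp4:2
Op 6: read(P2, v3) -> 43. No state change.
Op 7: write(P0, v2, 108). refcount(pp2)=4>1 -> COPY to pp5. 6 ppages; refcounts: pp0:4 pp1:2 pp2:3 pp3:4 pp4:2 pp5:1

Answer: 4 2 3 4 2 1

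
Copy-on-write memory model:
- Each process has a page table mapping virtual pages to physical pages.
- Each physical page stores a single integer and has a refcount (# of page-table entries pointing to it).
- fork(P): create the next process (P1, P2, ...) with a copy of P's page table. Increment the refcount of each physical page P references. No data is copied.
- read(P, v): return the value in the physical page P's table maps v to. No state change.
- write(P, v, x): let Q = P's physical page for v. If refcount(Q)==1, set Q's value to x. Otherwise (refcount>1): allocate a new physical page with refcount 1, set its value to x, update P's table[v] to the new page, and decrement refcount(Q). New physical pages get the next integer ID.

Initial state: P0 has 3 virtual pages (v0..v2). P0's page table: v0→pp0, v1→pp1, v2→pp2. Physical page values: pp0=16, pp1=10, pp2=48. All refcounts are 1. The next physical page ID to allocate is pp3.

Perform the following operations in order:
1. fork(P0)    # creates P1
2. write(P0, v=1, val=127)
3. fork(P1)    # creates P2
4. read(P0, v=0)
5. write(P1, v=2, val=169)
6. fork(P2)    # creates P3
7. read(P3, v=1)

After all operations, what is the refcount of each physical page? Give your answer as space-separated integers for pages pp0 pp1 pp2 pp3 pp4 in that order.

Answer: 4 3 3 1 1

Derivation:
Op 1: fork(P0) -> P1. 3 ppages; refcounts: pp0:2 pp1:2 pp2:2
Op 2: write(P0, v1, 127). refcount(pp1)=2>1 -> COPY to pp3. 4 ppages; refcounts: pp0:2 pp1:1 pp2:2 pp3:1
Op 3: fork(P1) -> P2. 4 ppages; refcounts: pp0:3 pp1:2 pp2:3 pp3:1
Op 4: read(P0, v0) -> 16. No state change.
Op 5: write(P1, v2, 169). refcount(pp2)=3>1 -> COPY to pp4. 5 ppages; refcounts: pp0:3 pp1:2 pp2:2 pp3:1 pp4:1
Op 6: fork(P2) -> P3. 5 ppages; refcounts: pp0:4 pp1:3 pp2:3 pp3:1 pp4:1
Op 7: read(P3, v1) -> 10. No state change.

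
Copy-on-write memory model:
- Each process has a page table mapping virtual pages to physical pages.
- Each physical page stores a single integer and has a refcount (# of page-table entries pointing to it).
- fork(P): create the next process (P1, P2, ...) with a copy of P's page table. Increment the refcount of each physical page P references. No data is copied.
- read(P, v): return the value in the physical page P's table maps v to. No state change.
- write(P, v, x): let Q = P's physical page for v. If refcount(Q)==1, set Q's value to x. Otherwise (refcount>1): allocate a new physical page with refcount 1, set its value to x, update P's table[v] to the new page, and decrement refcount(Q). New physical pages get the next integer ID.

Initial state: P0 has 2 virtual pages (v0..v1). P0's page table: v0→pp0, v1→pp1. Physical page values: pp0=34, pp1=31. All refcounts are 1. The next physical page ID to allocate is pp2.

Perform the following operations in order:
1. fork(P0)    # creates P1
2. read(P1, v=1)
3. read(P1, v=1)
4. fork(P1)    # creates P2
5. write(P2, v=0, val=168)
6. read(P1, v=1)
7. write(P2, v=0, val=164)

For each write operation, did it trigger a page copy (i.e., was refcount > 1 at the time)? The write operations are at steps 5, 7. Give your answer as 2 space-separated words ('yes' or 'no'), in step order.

Op 1: fork(P0) -> P1. 2 ppages; refcounts: pp0:2 pp1:2
Op 2: read(P1, v1) -> 31. No state change.
Op 3: read(P1, v1) -> 31. No state change.
Op 4: fork(P1) -> P2. 2 ppages; refcounts: pp0:3 pp1:3
Op 5: write(P2, v0, 168). refcount(pp0)=3>1 -> COPY to pp2. 3 ppages; refcounts: pp0:2 pp1:3 pp2:1
Op 6: read(P1, v1) -> 31. No state change.
Op 7: write(P2, v0, 164). refcount(pp2)=1 -> write in place. 3 ppages; refcounts: pp0:2 pp1:3 pp2:1

yes no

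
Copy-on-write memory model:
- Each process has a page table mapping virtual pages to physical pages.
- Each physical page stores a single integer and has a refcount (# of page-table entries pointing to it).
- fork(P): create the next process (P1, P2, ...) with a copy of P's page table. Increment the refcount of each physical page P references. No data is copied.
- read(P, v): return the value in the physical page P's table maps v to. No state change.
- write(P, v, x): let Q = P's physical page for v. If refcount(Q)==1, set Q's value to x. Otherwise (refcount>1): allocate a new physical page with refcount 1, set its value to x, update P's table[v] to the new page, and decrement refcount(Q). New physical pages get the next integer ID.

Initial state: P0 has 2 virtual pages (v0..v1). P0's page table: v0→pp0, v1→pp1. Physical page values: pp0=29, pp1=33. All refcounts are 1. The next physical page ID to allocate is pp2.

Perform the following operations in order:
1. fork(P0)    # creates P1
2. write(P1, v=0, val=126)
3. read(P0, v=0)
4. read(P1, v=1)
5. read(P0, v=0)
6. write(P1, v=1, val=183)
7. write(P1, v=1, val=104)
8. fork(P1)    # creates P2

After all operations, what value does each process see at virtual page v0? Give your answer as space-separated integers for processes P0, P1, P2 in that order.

Answer: 29 126 126

Derivation:
Op 1: fork(P0) -> P1. 2 ppages; refcounts: pp0:2 pp1:2
Op 2: write(P1, v0, 126). refcount(pp0)=2>1 -> COPY to pp2. 3 ppages; refcounts: pp0:1 pp1:2 pp2:1
Op 3: read(P0, v0) -> 29. No state change.
Op 4: read(P1, v1) -> 33. No state change.
Op 5: read(P0, v0) -> 29. No state change.
Op 6: write(P1, v1, 183). refcount(pp1)=2>1 -> COPY to pp3. 4 ppages; refcounts: pp0:1 pp1:1 pp2:1 pp3:1
Op 7: write(P1, v1, 104). refcount(pp3)=1 -> write in place. 4 ppages; refcounts: pp0:1 pp1:1 pp2:1 pp3:1
Op 8: fork(P1) -> P2. 4 ppages; refcounts: pp0:1 pp1:1 pp2:2 pp3:2
P0: v0 -> pp0 = 29
P1: v0 -> pp2 = 126
P2: v0 -> pp2 = 126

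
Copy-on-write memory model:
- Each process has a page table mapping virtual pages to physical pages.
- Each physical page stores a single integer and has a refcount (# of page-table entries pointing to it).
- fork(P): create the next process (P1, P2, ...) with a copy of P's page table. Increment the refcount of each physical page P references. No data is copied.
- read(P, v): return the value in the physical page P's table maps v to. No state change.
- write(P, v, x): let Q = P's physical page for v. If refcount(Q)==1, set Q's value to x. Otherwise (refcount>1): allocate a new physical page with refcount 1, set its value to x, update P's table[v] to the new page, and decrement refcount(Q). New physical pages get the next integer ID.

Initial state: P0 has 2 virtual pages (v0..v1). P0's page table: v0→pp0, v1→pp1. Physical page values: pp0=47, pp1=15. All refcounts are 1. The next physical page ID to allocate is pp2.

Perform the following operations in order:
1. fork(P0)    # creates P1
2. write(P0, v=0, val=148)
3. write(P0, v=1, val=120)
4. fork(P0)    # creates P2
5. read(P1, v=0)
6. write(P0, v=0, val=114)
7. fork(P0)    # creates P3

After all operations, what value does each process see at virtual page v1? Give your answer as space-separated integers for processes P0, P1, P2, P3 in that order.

Answer: 120 15 120 120

Derivation:
Op 1: fork(P0) -> P1. 2 ppages; refcounts: pp0:2 pp1:2
Op 2: write(P0, v0, 148). refcount(pp0)=2>1 -> COPY to pp2. 3 ppages; refcounts: pp0:1 pp1:2 pp2:1
Op 3: write(P0, v1, 120). refcount(pp1)=2>1 -> COPY to pp3. 4 ppages; refcounts: pp0:1 pp1:1 pp2:1 pp3:1
Op 4: fork(P0) -> P2. 4 ppages; refcounts: pp0:1 pp1:1 pp2:2 pp3:2
Op 5: read(P1, v0) -> 47. No state change.
Op 6: write(P0, v0, 114). refcount(pp2)=2>1 -> COPY to pp4. 5 ppages; refcounts: pp0:1 pp1:1 pp2:1 pp3:2 pp4:1
Op 7: fork(P0) -> P3. 5 ppages; refcounts: pp0:1 pp1:1 pp2:1 pp3:3 pp4:2
P0: v1 -> pp3 = 120
P1: v1 -> pp1 = 15
P2: v1 -> pp3 = 120
P3: v1 -> pp3 = 120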